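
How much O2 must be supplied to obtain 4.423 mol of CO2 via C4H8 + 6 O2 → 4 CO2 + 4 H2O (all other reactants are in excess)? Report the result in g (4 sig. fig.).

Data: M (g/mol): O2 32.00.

212.3 g

n(CO2) = 4.423 mol
n(O2) = (6/4) × 4.423 = 6.635 mol
mass = 6.635 × 32.00 = 212.3 g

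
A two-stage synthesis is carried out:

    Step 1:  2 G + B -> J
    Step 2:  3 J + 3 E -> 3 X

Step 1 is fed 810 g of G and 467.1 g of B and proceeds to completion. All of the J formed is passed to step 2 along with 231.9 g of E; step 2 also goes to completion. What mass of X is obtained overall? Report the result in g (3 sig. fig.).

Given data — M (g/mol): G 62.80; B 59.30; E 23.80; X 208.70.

Step 1:
n(G) = 810.0 / 62.80 = 12.90 mol
n(B) = 467.1 / 59.30 = 7.877 mol
n/ν for G = 12.90/2 = 6.450
n/ν for B = 7.877/1 = 7.877
Smallest n/ν is G → limiting reagent.
n(J) produced = (1/2) × 12.90 = 6.450 mol
Step 2:
n(J) available = 6.450 mol
n(E) = 231.9 / 23.80 = 9.744 mol
n/ν for J = 6.450/3 = 2.150
n/ν for E = 9.744/3 = 3.248
Smallest n/ν is J → limiting reagent.
n(X) = (3/3) × 6.450 = 6.450 mol
mass = 6.450 × 208.70 = 1346 g

1350 g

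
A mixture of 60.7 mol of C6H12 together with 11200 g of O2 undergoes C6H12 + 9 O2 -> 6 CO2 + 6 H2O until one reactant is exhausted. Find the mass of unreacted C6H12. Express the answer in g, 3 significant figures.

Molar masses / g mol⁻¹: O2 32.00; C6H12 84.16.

n(C6H12) = 60.70 mol
n(O2) = 11200 / 32.00 = 350.0 mol
n/ν → C6H12: 60.70, O2: 38.89; O2 is limiting.
C6H12 consumed = (1/9) × 350.0 = 38.89 mol
C6H12 remaining = 60.70 − 38.89 = 21.81 mol
mass = 21.81 × 84.16 = 1836 g

1840 g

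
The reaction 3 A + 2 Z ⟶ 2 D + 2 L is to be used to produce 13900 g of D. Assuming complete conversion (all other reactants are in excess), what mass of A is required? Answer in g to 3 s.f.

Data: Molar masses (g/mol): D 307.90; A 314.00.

21300 g

n(D) = 13900 / 307.90 = 45.14 mol
n(A) = (3/2) × 45.14 = 67.71 mol
mass = 67.71 × 314.00 = 21260 g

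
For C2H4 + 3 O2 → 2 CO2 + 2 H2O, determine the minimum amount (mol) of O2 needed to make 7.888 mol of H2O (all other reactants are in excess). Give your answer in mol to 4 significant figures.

11.83 mol

n(H2O) = 7.888 mol
n(O2) = (3/2) × 7.888 = 11.83 mol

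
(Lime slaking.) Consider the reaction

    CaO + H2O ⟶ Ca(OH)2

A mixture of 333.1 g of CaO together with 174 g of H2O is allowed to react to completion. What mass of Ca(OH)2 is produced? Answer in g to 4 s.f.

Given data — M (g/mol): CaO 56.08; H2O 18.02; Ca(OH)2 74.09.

n(CaO) = 333.1 / 56.08 = 5.940 mol
n(H2O) = 174.0 / 18.02 = 9.656 mol
n/ν for CaO = 5.940/1 = 5.940
n/ν for H2O = 9.656/1 = 9.656
Smallest n/ν is CaO → limiting reagent.
n(Ca(OH)2) = (1/1) × 5.940 = 5.940 mol
mass = 5.940 × 74.09 = 440.1 g

440.1 g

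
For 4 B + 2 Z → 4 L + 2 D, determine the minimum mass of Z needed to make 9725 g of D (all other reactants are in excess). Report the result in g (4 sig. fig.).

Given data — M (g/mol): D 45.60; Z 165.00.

35190 g

n(D) = 9725 / 45.60 = 213.3 mol
n(Z) = (2/2) × 213.3 = 213.3 mol
mass = 213.3 × 165.00 = 35190 g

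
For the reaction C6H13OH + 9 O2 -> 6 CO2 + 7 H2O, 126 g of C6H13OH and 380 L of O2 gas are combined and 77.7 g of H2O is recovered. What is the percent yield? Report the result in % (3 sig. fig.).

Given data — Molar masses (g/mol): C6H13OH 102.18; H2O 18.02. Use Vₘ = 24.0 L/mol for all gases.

n(C6H13OH) = 126.0 / 102.18 = 1.233 mol
n(O2) = 380.0 / 24.0 = 15.83 mol
n/ν → C6H13OH: 1.233, O2: 1.759; C6H13OH is limiting.
theoretical n(H2O) = (7/1) × 1.233 = 8.631 mol → 155.5 g
% yield = 77.7 / 155.5 × 100 = 49.97 %

50.0 %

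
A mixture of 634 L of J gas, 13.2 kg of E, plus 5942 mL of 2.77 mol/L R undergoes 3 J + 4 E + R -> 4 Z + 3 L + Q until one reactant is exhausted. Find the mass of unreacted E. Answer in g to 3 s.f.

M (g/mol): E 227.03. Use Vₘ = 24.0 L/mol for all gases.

n(J) = 634.0 / 24.0 = 26.42 mol
n(E) = 13.20×1000 / 227.03 = 58.14 mol
n(R) = 2.77 × 5942/1000 = 16.46 mol
n/ν → J: 8.807, E: 14.54, R: 16.46; J is limiting.
E consumed = (4/3) × 26.42 = 35.23 mol
E remaining = 58.14 − 35.23 = 22.91 mol
mass = 22.91 × 227.03 = 5201 g

5200 g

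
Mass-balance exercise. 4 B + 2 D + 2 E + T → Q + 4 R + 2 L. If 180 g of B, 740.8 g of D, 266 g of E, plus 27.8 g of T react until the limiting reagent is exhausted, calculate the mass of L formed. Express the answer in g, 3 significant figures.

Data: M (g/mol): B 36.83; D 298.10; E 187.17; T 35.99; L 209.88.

n(B) = 180.0 / 36.83 = 4.887 mol
n(D) = 740.8 / 298.10 = 2.485 mol
n(E) = 266.0 / 187.17 = 1.421 mol
n(T) = 27.80 / 35.99 = 0.7724 mol
n/ν for B = 4.887/4 = 1.222
n/ν for D = 2.485/2 = 1.243
n/ν for E = 1.421/2 = 0.7105
n/ν for T = 0.7724/1 = 0.7724
Smallest n/ν is E → limiting reagent.
n(L) = (2/2) × 1.421 = 1.421 mol
mass = 1.421 × 209.88 = 298.2 g

298 g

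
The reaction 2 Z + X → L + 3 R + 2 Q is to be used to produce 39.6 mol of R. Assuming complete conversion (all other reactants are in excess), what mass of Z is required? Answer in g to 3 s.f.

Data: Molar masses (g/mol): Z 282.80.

7470 g

n(R) = 39.60 mol
n(Z) = (2/3) × 39.60 = 26.40 mol
mass = 26.40 × 282.80 = 7466 g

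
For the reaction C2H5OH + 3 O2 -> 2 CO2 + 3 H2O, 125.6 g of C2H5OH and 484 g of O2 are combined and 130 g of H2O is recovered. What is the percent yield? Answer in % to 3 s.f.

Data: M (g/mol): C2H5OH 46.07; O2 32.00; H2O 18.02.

n(C2H5OH) = 125.6 / 46.07 = 2.726 mol
n(O2) = 484.0 / 32.00 = 15.13 mol
n/ν for C2H5OH = 2.726/1 = 2.726
n/ν for O2 = 15.13/3 = 5.043
Smallest n/ν is C2H5OH → limiting reagent.
theoretical n(H2O) = (3/1) × 2.726 = 8.178 mol → 147.4 g
% yield = 130 / 147.4 × 100 = 88.20 %

88.2 %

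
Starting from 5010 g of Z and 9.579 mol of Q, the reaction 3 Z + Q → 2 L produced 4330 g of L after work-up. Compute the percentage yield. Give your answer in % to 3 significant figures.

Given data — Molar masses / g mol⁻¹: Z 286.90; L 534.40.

69.6 %

n(Z) = 5010 / 286.90 = 17.46 mol
n(Q) = 9.579 mol
n/ν → Z: 5.820, Q: 9.579; Z is limiting.
theoretical n(L) = (2/3) × 17.46 = 11.64 mol → 6220 g
% yield = 4330 / 6220 × 100 = 69.61 %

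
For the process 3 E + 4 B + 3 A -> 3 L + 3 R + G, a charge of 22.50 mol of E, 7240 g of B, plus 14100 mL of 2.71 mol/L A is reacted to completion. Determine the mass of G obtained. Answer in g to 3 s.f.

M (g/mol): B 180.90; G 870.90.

6530 g

n(E) = 22.50 mol
n(B) = 7240 / 180.90 = 40.02 mol
n(A) = 2.71 × 14100/1000 = 38.21 mol
n/ν for E = 22.50/3 = 7.500
n/ν for B = 40.02/4 = 10.01
n/ν for A = 38.21/3 = 12.74
Smallest n/ν is E → limiting reagent.
n(G) = (1/3) × 22.50 = 7.500 mol
mass = 7.500 × 870.90 = 6532 g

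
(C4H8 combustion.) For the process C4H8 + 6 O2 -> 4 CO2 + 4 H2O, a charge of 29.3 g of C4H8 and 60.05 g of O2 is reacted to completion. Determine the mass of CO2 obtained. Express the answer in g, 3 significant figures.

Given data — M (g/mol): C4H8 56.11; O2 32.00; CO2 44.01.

n(C4H8) = 29.30 / 56.11 = 0.5222 mol
n(O2) = 60.05 / 32.00 = 1.877 mol
n/ν for C4H8 = 0.5222/1 = 0.5222
n/ν for O2 = 1.877/6 = 0.3128
Smallest n/ν is O2 → limiting reagent.
n(CO2) = (4/6) × 1.877 = 1.251 mol
mass = 1.251 × 44.01 = 55.06 g

55.1 g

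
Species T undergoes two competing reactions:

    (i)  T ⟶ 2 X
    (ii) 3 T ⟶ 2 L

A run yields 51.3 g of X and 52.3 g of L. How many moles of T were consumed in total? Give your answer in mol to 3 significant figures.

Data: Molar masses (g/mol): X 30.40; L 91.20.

n(X) = 51.3 / 30.40 = 1.688 mol
n(L) = 52.3 / 91.20 = 0.5735 mol
n(T) via (i) = (1/2)×1.688 = 0.8440 mol
n(T) via (ii) = (3/2)×0.5735 = 0.8603 mol
total n(T) = 0.8440 + 0.8603 = 1.704 mol

1.70 mol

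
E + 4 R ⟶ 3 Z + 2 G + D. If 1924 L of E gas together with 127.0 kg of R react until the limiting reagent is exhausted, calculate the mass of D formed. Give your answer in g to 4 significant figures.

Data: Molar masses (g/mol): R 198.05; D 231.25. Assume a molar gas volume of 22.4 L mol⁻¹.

19860 g

n(E) = 1924 / 22.4 = 85.89 mol
n(R) = 127.0×1000 / 198.05 = 641.3 mol
n/ν for E = 85.89/1 = 85.89
n/ν for R = 641.3/4 = 160.3
Smallest n/ν is E → limiting reagent.
n(D) = (1/1) × 85.89 = 85.89 mol
mass = 85.89 × 231.25 = 19860 g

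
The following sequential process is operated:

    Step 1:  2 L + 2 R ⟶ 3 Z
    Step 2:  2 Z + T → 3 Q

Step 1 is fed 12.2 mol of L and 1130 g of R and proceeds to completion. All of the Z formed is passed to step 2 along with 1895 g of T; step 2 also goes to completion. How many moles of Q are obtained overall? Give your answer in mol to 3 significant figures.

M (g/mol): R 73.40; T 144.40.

Step 1:
n(L) = 12.20 mol
n(R) = 1130 / 73.40 = 15.40 mol
n/ν for L = 12.20/2 = 6.100
n/ν for R = 15.40/2 = 7.700
Smallest n/ν is L → limiting reagent.
n(Z) produced = (3/2) × 12.20 = 18.30 mol
Step 2:
n(Z) available = 18.30 mol
n(T) = 1895 / 144.40 = 13.12 mol
n/ν for Z = 18.30/2 = 9.150
n/ν for T = 13.12/1 = 13.12
Smallest n/ν is Z → limiting reagent.
n(Q) = (3/2) × 18.30 = 27.45 mol

27.5 mol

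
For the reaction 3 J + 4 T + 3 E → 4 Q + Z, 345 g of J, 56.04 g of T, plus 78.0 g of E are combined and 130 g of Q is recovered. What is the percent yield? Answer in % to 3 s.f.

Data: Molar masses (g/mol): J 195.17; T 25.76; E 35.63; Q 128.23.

46.6 %

n(J) = 345.0 / 195.17 = 1.768 mol
n(T) = 56.04 / 25.76 = 2.175 mol
n(E) = 78.00 / 35.63 = 2.189 mol
n/ν → J: 0.5893, T: 0.5438, E: 0.7297; T is limiting.
theoretical n(Q) = (4/4) × 2.175 = 2.175 mol → 278.9 g
% yield = 130 / 278.9 × 100 = 46.61 %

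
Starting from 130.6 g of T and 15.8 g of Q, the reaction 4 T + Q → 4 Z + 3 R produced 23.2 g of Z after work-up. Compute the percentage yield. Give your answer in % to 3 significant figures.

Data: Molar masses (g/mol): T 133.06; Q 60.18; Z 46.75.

n(T) = 130.6 / 133.06 = 0.9815 mol
n(Q) = 15.80 / 60.18 = 0.2625 mol
n/ν → T: 0.2454, Q: 0.2625; T is limiting.
theoretical n(Z) = (4/4) × 0.9815 = 0.9815 mol → 45.89 g
% yield = 23.2 / 45.89 × 100 = 50.56 %

50.6 %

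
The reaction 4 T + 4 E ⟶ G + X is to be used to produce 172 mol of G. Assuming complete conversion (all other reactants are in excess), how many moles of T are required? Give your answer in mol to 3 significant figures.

688 mol

n(G) = 172.0 mol
n(T) = (4/1) × 172.0 = 688.0 mol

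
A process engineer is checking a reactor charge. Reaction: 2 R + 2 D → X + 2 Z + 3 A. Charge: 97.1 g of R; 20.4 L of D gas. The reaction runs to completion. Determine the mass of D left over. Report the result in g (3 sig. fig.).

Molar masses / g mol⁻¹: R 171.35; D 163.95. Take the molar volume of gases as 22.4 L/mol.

56.4 g

n(R) = 97.10 / 171.35 = 0.5667 mol
n(D) = 20.40 / 22.4 = 0.9107 mol
n/ν → R: 0.2834, D: 0.4554; R is limiting.
D consumed = (2/2) × 0.5667 = 0.5667 mol
D remaining = 0.9107 − 0.5667 = 0.3440 mol
mass = 0.3440 × 163.95 = 56.40 g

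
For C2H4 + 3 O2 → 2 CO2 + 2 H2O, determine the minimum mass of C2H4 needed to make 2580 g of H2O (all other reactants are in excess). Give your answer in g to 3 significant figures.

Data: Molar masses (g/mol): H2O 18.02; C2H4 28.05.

n(H2O) = 2580 / 18.02 = 143.2 mol
n(C2H4) = (1/2) × 143.2 = 71.60 mol
mass = 71.60 × 28.05 = 2008 g

2010 g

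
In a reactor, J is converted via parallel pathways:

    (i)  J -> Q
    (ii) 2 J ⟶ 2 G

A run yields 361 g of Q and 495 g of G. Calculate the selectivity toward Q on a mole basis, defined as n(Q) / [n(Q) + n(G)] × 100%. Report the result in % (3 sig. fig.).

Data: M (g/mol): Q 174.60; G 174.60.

n(Q) = 361 / 174.60 = 2.068 mol
n(G) = 495 / 174.60 = 2.835 mol
selectivity = 2.068/(2.068+2.835) × 100 = 42.18 %

42.2 %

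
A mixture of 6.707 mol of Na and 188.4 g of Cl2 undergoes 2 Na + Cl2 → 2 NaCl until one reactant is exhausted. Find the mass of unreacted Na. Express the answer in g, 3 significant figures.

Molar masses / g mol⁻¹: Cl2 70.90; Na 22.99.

32.0 g

n(Na) = 6.707 mol
n(Cl2) = 188.4 / 70.90 = 2.657 mol
n/ν for Na = 6.707/2 = 3.354
n/ν for Cl2 = 2.657/1 = 2.657
Smallest n/ν is Cl2 → limiting reagent.
Na consumed = (2/1) × 2.657 = 5.314 mol
Na remaining = 6.707 − 5.314 = 1.393 mol
mass = 1.393 × 22.99 = 32.03 g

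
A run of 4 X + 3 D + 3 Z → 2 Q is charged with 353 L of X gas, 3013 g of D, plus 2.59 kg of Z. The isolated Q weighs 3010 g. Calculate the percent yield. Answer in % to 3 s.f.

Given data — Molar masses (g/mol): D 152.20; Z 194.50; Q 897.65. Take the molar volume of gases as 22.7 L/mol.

43.1 %

n(X) = 353.0 / 22.7 = 15.55 mol
n(D) = 3013 / 152.20 = 19.80 mol
n(Z) = 2.590×1000 / 194.50 = 13.32 mol
n/ν for X = 15.55/4 = 3.888
n/ν for D = 19.80/3 = 6.600
n/ν for Z = 13.32/3 = 4.440
Smallest n/ν is X → limiting reagent.
theoretical n(Q) = (2/4) × 15.55 = 7.775 mol → 6979 g
% yield = 3010 / 6979 × 100 = 43.13 %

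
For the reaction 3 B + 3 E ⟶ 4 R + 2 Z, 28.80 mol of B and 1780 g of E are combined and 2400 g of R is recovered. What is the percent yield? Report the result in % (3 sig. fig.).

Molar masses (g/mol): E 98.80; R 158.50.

63.0 %

n(B) = 28.80 mol
n(E) = 1780 / 98.80 = 18.02 mol
n/ν for B = 28.80/3 = 9.600
n/ν for E = 18.02/3 = 6.007
Smallest n/ν is E → limiting reagent.
theoretical n(R) = (4/3) × 18.02 = 24.03 mol → 3809 g
% yield = 2400 / 3809 × 100 = 63.01 %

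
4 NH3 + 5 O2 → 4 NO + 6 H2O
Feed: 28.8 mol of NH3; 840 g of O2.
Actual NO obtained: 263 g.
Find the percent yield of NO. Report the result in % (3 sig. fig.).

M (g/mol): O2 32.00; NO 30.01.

n(NH3) = 28.80 mol
n(O2) = 840.0 / 32.00 = 26.25 mol
n/ν for NH3 = 28.80/4 = 7.200
n/ν for O2 = 26.25/5 = 5.250
Smallest n/ν is O2 → limiting reagent.
theoretical n(NO) = (4/5) × 26.25 = 21.00 mol → 630.2 g
% yield = 263 / 630.2 × 100 = 41.73 %

41.7 %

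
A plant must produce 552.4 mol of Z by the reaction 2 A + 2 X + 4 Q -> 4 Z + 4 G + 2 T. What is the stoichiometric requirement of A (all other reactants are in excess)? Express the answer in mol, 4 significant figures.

276.2 mol

n(Z) = 552.4 mol
n(A) = (2/4) × 552.4 = 276.2 mol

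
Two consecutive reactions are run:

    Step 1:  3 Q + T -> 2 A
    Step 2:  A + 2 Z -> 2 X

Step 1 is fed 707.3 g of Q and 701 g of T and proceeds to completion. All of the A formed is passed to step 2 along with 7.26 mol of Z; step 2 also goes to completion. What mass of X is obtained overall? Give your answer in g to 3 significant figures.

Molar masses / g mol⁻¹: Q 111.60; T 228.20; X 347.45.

Step 1:
n(Q) = 707.3 / 111.60 = 6.338 mol
n(T) = 701.0 / 228.20 = 3.072 mol
n/ν for Q = 6.338/3 = 2.113
n/ν for T = 3.072/1 = 3.072
Smallest n/ν is Q → limiting reagent.
n(A) produced = (2/3) × 6.338 = 4.225 mol
Step 2:
n(A) available = 4.225 mol
n(Z) = 7.260 mol
n/ν for A = 4.225/1 = 4.225
n/ν for Z = 7.260/2 = 3.630
Smallest n/ν is Z → limiting reagent.
n(X) = (2/2) × 7.260 = 7.260 mol
mass = 7.260 × 347.45 = 2522 g

2520 g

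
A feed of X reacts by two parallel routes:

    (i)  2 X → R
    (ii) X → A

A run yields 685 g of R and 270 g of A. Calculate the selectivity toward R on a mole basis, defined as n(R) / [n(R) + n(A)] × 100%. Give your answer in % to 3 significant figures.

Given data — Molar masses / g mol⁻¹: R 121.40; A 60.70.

n(R) = 685 / 121.40 = 5.643 mol
n(A) = 270 / 60.70 = 4.448 mol
selectivity = 5.643/(5.643+4.448) × 100 = 55.92 %

55.9 %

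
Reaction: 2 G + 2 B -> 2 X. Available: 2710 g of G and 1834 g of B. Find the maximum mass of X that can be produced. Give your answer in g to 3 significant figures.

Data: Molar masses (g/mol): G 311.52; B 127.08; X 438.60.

n(G) = 2710 / 311.52 = 8.699 mol
n(B) = 1834 / 127.08 = 14.43 mol
n/ν for G = 8.699/2 = 4.350
n/ν for B = 14.43/2 = 7.215
Smallest n/ν is G → limiting reagent.
n(X) = (2/2) × 8.699 = 8.699 mol
mass = 8.699 × 438.60 = 3815 g

3820 g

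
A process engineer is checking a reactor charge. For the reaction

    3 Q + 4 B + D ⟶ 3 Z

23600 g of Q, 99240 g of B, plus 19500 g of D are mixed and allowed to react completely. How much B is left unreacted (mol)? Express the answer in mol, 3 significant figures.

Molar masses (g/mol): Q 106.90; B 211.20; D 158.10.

n(Q) = 23600 / 106.90 = 220.8 mol
n(B) = 99240 / 211.20 = 469.9 mol
n(D) = 19500 / 158.10 = 123.3 mol
n/ν for Q = 220.8/3 = 73.60
n/ν for B = 469.9/4 = 117.5
n/ν for D = 123.3/1 = 123.3
Smallest n/ν is Q → limiting reagent.
B consumed = (4/3) × 220.8 = 294.4 mol
B remaining = 469.9 − 294.4 = 175.5 mol

176 mol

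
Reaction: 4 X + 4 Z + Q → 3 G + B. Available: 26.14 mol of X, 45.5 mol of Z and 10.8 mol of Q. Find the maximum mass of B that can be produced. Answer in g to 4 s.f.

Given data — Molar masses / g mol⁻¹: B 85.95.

561.7 g

n(X) = 26.14 mol
n(Z) = 45.50 mol
n(Q) = 10.80 mol
n/ν for X = 26.14/4 = 6.535
n/ν for Z = 45.50/4 = 11.38
n/ν for Q = 10.80/1 = 10.80
Smallest n/ν is X → limiting reagent.
n(B) = (1/4) × 26.14 = 6.535 mol
mass = 6.535 × 85.95 = 561.7 g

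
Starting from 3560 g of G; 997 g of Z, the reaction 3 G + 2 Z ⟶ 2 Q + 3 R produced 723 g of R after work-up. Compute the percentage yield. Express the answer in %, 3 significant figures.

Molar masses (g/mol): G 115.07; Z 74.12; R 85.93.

41.7 %

n(G) = 3560 / 115.07 = 30.94 mol
n(Z) = 997.0 / 74.12 = 13.45 mol
n/ν for G = 30.94/3 = 10.31
n/ν for Z = 13.45/2 = 6.725
Smallest n/ν is Z → limiting reagent.
theoretical n(R) = (3/2) × 13.45 = 20.18 mol → 1734 g
% yield = 723 / 1734 × 100 = 41.70 %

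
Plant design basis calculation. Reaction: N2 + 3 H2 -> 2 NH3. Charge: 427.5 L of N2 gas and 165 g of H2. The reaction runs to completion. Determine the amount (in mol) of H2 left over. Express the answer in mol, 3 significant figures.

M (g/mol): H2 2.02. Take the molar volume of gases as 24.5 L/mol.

n(N2) = 427.5 / 24.5 = 17.45 mol
n(H2) = 165.0 / 2.02 = 81.68 mol
n/ν → N2: 17.45, H2: 27.23; N2 is limiting.
H2 consumed = (3/1) × 17.45 = 52.35 mol
H2 remaining = 81.68 − 52.35 = 29.33 mol

29.3 mol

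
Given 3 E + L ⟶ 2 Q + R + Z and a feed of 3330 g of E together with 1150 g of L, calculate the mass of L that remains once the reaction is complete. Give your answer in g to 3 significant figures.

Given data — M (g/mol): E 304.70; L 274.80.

n(E) = 3330 / 304.70 = 10.93 mol
n(L) = 1150 / 274.80 = 4.185 mol
n/ν for E = 10.93/3 = 3.643
n/ν for L = 4.185/1 = 4.185
Smallest n/ν is E → limiting reagent.
L consumed = (1/3) × 10.93 = 3.643 mol
L remaining = 4.185 − 3.643 = 0.5420 mol
mass = 0.5420 × 274.80 = 148.9 g

149 g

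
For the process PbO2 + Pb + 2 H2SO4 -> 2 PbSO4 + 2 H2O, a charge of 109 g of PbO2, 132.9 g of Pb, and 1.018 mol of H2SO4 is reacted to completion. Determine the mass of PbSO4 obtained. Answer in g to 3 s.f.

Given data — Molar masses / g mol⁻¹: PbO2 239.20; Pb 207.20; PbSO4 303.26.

276 g

n(PbO2) = 109.0 / 239.20 = 0.4557 mol
n(Pb) = 132.9 / 207.20 = 0.6414 mol
n(H2SO4) = 1.018 mol
n/ν for PbO2 = 0.4557/1 = 0.4557
n/ν for Pb = 0.6414/1 = 0.6414
n/ν for H2SO4 = 1.018/2 = 0.5090
Smallest n/ν is PbO2 → limiting reagent.
n(PbSO4) = (2/1) × 0.4557 = 0.9114 mol
mass = 0.9114 × 303.26 = 276.4 g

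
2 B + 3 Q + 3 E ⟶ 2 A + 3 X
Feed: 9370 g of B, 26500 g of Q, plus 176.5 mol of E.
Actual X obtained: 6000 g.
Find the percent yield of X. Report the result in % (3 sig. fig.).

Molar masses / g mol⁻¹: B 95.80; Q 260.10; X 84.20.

n(B) = 9370 / 95.80 = 97.81 mol
n(Q) = 26500 / 260.10 = 101.9 mol
n(E) = 176.5 mol
n/ν for B = 97.81/2 = 48.91
n/ν for Q = 101.9/3 = 33.97
n/ν for E = 176.5/3 = 58.83
Smallest n/ν is Q → limiting reagent.
theoretical n(X) = (3/3) × 101.9 = 101.9 mol → 8580 g
% yield = 6000 / 8580 × 100 = 69.93 %

69.9 %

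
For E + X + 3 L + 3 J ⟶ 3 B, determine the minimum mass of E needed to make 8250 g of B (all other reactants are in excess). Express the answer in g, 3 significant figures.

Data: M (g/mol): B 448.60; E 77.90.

478 g

n(B) = 8250 / 448.60 = 18.39 mol
n(E) = (1/3) × 18.39 = 6.130 mol
mass = 6.130 × 77.90 = 477.5 g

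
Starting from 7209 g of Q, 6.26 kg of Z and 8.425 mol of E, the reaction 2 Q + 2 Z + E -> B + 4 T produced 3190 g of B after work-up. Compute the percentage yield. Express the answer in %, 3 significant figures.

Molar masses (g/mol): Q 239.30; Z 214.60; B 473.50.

80.0 %

n(Q) = 7209 / 239.30 = 30.13 mol
n(Z) = 6.260×1000 / 214.60 = 29.17 mol
n(E) = 8.425 mol
n/ν for Q = 30.13/2 = 15.07
n/ν for Z = 29.17/2 = 14.59
n/ν for E = 8.425/1 = 8.425
Smallest n/ν is E → limiting reagent.
theoretical n(B) = (1/1) × 8.425 = 8.425 mol → 3989 g
% yield = 3190 / 3989 × 100 = 79.97 %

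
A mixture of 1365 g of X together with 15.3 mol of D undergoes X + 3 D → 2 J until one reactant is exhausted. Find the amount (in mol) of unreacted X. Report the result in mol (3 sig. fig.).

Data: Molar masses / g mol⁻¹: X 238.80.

0.616 mol

n(X) = 1365 / 238.80 = 5.716 mol
n(D) = 15.30 mol
n/ν → X: 5.716, D: 5.100; D is limiting.
X consumed = (1/3) × 15.30 = 5.100 mol
X remaining = 5.716 − 5.100 = 0.6160 mol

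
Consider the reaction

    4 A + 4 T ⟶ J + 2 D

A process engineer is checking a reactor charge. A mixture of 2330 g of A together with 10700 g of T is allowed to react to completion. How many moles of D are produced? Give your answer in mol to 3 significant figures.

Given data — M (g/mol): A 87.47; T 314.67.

13.3 mol

n(A) = 2330 / 87.47 = 26.64 mol
n(T) = 10700 / 314.67 = 34.00 mol
n/ν for A = 26.64/4 = 6.660
n/ν for T = 34.00/4 = 8.500
Smallest n/ν is A → limiting reagent.
n(D) = (2/4) × 26.64 = 13.32 mol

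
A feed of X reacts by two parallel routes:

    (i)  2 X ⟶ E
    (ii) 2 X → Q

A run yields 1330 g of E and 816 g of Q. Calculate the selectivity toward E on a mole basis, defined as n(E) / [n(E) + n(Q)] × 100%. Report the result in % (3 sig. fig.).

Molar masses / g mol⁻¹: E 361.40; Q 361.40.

62.0 %

n(E) = 1330 / 361.40 = 3.680 mol
n(Q) = 816 / 361.40 = 2.258 mol
selectivity = 3.680/(3.680+2.258) × 100 = 61.97 %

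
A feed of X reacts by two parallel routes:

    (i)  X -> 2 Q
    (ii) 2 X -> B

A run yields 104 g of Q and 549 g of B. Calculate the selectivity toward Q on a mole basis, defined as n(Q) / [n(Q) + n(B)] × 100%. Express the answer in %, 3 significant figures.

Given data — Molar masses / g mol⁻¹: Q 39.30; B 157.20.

n(Q) = 104 / 39.30 = 2.646 mol
n(B) = 549 / 157.20 = 3.492 mol
selectivity = 2.646/(2.646+3.492) × 100 = 43.11 %

43.1 %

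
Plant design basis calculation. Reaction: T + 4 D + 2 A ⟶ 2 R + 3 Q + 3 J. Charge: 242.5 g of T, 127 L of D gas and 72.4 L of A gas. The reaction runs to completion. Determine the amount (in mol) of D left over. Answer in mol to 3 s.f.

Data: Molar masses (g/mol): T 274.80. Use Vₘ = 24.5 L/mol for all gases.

n(T) = 242.5 / 274.80 = 0.8825 mol
n(D) = 127.0 / 24.5 = 5.184 mol
n(A) = 72.40 / 24.5 = 2.955 mol
n/ν for T = 0.8825/1 = 0.8825
n/ν for D = 5.184/4 = 1.296
n/ν for A = 2.955/2 = 1.478
Smallest n/ν is T → limiting reagent.
D consumed = (4/1) × 0.8825 = 3.530 mol
D remaining = 5.184 − 3.530 = 1.654 mol

1.65 mol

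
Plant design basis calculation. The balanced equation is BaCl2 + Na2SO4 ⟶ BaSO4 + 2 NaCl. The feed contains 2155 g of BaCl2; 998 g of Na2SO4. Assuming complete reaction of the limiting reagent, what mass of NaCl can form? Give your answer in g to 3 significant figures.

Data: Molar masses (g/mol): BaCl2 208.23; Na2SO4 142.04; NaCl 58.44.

n(BaCl2) = 2155 / 208.23 = 10.35 mol
n(Na2SO4) = 998.0 / 142.04 = 7.026 mol
n/ν for BaCl2 = 10.35/1 = 10.35
n/ν for Na2SO4 = 7.026/1 = 7.026
Smallest n/ν is Na2SO4 → limiting reagent.
n(NaCl) = (2/1) × 7.026 = 14.05 mol
mass = 14.05 × 58.44 = 821.1 g

821 g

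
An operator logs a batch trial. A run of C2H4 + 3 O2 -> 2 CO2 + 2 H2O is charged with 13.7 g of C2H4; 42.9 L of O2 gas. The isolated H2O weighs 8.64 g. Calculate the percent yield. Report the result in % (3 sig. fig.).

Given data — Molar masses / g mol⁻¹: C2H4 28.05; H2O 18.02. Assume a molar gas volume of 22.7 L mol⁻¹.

n(C2H4) = 13.70 / 28.05 = 0.4884 mol
n(O2) = 42.90 / 22.7 = 1.890 mol
n/ν → C2H4: 0.4884, O2: 0.6300; C2H4 is limiting.
theoretical n(H2O) = (2/1) × 0.4884 = 0.9768 mol → 17.60 g
% yield = 8.64 / 17.60 × 100 = 49.09 %

49.1 %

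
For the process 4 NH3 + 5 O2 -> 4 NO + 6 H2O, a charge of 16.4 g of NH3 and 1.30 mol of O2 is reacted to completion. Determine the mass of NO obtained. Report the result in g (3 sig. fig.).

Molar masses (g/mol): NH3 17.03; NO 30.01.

n(NH3) = 16.40 / 17.03 = 0.9630 mol
n(O2) = 1.300 mol
n/ν for NH3 = 0.9630/4 = 0.2408
n/ν for O2 = 1.300/5 = 0.2600
Smallest n/ν is NH3 → limiting reagent.
n(NO) = (4/4) × 0.9630 = 0.9630 mol
mass = 0.9630 × 30.01 = 28.90 g

28.9 g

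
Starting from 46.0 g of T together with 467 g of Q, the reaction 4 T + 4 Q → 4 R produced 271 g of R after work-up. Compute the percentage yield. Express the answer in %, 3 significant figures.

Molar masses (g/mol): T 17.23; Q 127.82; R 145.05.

70.0 %

n(T) = 46.00 / 17.23 = 2.670 mol
n(Q) = 467.0 / 127.82 = 3.654 mol
n/ν for T = 2.670/4 = 0.6675
n/ν for Q = 3.654/4 = 0.9135
Smallest n/ν is T → limiting reagent.
theoretical n(R) = (4/4) × 2.670 = 2.670 mol → 387.3 g
% yield = 271 / 387.3 × 100 = 69.97 %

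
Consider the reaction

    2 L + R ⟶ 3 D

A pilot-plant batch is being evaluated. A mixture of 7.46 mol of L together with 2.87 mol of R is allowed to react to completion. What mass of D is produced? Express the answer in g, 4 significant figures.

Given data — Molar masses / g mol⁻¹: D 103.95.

n(L) = 7.460 mol
n(R) = 2.870 mol
n/ν for L = 7.460/2 = 3.730
n/ν for R = 2.870/1 = 2.870
Smallest n/ν is R → limiting reagent.
n(D) = (3/1) × 2.870 = 8.610 mol
mass = 8.610 × 103.95 = 895.0 g

895.0 g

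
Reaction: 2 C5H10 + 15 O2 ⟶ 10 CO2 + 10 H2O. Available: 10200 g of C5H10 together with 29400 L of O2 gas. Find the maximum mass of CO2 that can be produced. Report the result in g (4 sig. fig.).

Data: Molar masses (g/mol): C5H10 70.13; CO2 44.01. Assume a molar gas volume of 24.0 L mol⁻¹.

32000 g

n(C5H10) = 10200 / 70.13 = 145.4 mol
n(O2) = 29400 / 24.0 = 1225 mol
n/ν → C5H10: 72.70, O2: 81.67; C5H10 is limiting.
n(CO2) = (10/2) × 145.4 = 727.0 mol
mass = 727.0 × 44.01 = 32000 g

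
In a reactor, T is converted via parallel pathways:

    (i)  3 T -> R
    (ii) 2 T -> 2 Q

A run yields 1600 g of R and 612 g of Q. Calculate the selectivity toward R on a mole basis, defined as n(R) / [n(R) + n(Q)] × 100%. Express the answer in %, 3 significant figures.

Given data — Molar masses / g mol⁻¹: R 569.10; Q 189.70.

46.6 %

n(R) = 1600 / 569.10 = 2.811 mol
n(Q) = 612 / 189.70 = 3.226 mol
selectivity = 2.811/(2.811+3.226) × 100 = 46.56 %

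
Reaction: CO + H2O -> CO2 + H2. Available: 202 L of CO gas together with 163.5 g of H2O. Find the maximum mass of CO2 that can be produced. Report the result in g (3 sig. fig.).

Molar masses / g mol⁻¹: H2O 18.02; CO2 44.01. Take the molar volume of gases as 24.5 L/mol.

363 g

n(CO) = 202.0 / 24.5 = 8.245 mol
n(H2O) = 163.5 / 18.02 = 9.073 mol
n/ν for CO = 8.245/1 = 8.245
n/ν for H2O = 9.073/1 = 9.073
Smallest n/ν is CO → limiting reagent.
n(CO2) = (1/1) × 8.245 = 8.245 mol
mass = 8.245 × 44.01 = 362.9 g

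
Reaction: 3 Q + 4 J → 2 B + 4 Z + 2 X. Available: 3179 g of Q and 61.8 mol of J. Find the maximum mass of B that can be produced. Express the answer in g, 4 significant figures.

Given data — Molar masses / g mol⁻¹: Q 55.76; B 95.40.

n(Q) = 3179 / 55.76 = 57.01 mol
n(J) = 61.80 mol
n/ν for Q = 57.01/3 = 19.00
n/ν for J = 61.80/4 = 15.45
Smallest n/ν is J → limiting reagent.
n(B) = (2/4) × 61.80 = 30.90 mol
mass = 30.90 × 95.40 = 2948 g

2948 g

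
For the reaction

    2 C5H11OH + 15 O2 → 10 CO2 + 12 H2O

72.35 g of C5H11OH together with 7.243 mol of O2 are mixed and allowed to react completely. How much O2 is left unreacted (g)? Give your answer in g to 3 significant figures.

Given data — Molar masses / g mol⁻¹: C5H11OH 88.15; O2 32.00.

n(C5H11OH) = 72.35 / 88.15 = 0.8208 mol
n(O2) = 7.243 mol
n/ν for C5H11OH = 0.8208/2 = 0.4104
n/ν for O2 = 7.243/15 = 0.4829
Smallest n/ν is C5H11OH → limiting reagent.
O2 consumed = (15/2) × 0.8208 = 6.156 mol
O2 remaining = 7.243 − 6.156 = 1.087 mol
mass = 1.087 × 32.00 = 34.78 g

34.8 g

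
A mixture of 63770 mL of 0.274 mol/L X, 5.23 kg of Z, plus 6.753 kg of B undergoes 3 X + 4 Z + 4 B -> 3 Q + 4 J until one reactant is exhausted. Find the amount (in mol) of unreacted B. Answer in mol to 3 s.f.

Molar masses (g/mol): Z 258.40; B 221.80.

10.2 mol

n(X) = 0.274 × 63770/1000 = 17.47 mol
n(Z) = 5.230×1000 / 258.40 = 20.24 mol
n(B) = 6.753×1000 / 221.80 = 30.45 mol
n/ν → X: 5.823, Z: 5.060, B: 7.613; Z is limiting.
B consumed = (4/4) × 20.24 = 20.24 mol
B remaining = 30.45 − 20.24 = 10.21 mol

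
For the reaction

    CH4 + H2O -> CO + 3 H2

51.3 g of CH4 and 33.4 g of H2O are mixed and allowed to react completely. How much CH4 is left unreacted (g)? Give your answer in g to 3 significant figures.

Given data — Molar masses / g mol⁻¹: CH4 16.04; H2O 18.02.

n(CH4) = 51.30 / 16.04 = 3.198 mol
n(H2O) = 33.40 / 18.02 = 1.853 mol
n/ν for CH4 = 3.198/1 = 3.198
n/ν for H2O = 1.853/1 = 1.853
Smallest n/ν is H2O → limiting reagent.
CH4 consumed = (1/1) × 1.853 = 1.853 mol
CH4 remaining = 3.198 − 1.853 = 1.345 mol
mass = 1.345 × 16.04 = 21.57 g

21.6 g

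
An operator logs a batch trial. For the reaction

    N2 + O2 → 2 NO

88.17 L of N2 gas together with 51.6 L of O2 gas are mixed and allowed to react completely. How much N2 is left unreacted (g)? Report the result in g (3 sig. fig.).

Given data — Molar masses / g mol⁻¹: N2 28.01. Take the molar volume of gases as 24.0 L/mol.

42.7 g

n(N2) = 88.17 / 24.0 = 3.674 mol
n(O2) = 51.60 / 24.0 = 2.150 mol
n/ν for N2 = 3.674/1 = 3.674
n/ν for O2 = 2.150/1 = 2.150
Smallest n/ν is O2 → limiting reagent.
N2 consumed = (1/1) × 2.150 = 2.150 mol
N2 remaining = 3.674 − 2.150 = 1.524 mol
mass = 1.524 × 28.01 = 42.69 g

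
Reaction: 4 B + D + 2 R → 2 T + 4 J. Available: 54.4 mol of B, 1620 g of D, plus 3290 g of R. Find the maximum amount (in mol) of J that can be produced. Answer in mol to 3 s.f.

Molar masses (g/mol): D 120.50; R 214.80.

30.6 mol

n(B) = 54.40 mol
n(D) = 1620 / 120.50 = 13.44 mol
n(R) = 3290 / 214.80 = 15.32 mol
n/ν for B = 54.40/4 = 13.60
n/ν for D = 13.44/1 = 13.44
n/ν for R = 15.32/2 = 7.660
Smallest n/ν is R → limiting reagent.
n(J) = (4/2) × 15.32 = 30.64 mol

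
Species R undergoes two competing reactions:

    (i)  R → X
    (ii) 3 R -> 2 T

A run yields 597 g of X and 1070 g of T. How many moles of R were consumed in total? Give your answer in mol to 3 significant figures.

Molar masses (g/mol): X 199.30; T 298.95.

8.36 mol

n(X) = 597 / 199.30 = 2.995 mol
n(T) = 1070 / 298.95 = 3.579 mol
n(R) via (i) = (1/1)×2.995 = 2.995 mol
n(R) via (ii) = (3/2)×3.579 = 5.369 mol
total n(R) = 2.995 + 5.369 = 8.364 mol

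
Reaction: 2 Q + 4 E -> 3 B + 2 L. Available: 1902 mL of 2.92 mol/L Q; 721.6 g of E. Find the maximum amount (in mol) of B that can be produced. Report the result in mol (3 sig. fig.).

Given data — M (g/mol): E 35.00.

8.33 mol

n(Q) = 2.92 × 1902/1000 = 5.554 mol
n(E) = 721.6 / 35.00 = 20.62 mol
n/ν for Q = 5.554/2 = 2.777
n/ν for E = 20.62/4 = 5.155
Smallest n/ν is Q → limiting reagent.
n(B) = (3/2) × 5.554 = 8.331 mol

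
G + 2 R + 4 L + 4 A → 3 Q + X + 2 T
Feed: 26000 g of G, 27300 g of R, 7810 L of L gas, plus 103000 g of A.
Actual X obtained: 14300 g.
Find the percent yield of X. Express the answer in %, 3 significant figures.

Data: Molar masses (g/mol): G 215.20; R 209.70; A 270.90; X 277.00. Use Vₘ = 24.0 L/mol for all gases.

n(G) = 26000 / 215.20 = 120.8 mol
n(R) = 27300 / 209.70 = 130.2 mol
n(L) = 7810 / 24.0 = 325.4 mol
n(A) = 103000 / 270.90 = 380.2 mol
n/ν for G = 120.8/1 = 120.8
n/ν for R = 130.2/2 = 65.10
n/ν for L = 325.4/4 = 81.35
n/ν for A = 380.2/4 = 95.05
Smallest n/ν is R → limiting reagent.
theoretical n(X) = (1/2) × 130.2 = 65.10 mol → 18030 g
% yield = 14300 / 18030 × 100 = 79.31 %

79.3 %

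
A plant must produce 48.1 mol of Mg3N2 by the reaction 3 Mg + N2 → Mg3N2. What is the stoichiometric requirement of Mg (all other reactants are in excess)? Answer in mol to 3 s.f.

n(Mg3N2) = 48.10 mol
n(Mg) = (3/1) × 48.10 = 144.3 mol

144 mol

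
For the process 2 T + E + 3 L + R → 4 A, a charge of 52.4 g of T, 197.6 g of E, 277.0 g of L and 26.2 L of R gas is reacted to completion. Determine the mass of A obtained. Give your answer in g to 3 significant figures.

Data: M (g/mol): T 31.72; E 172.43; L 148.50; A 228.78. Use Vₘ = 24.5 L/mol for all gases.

569 g

n(T) = 52.40 / 31.72 = 1.652 mol
n(E) = 197.6 / 172.43 = 1.146 mol
n(L) = 277.0 / 148.50 = 1.865 mol
n(R) = 26.20 / 24.5 = 1.069 mol
n/ν for T = 1.652/2 = 0.8260
n/ν for E = 1.146/1 = 1.146
n/ν for L = 1.865/3 = 0.6217
n/ν for R = 1.069/1 = 1.069
Smallest n/ν is L → limiting reagent.
n(A) = (4/3) × 1.865 = 2.487 mol
mass = 2.487 × 228.78 = 569.0 g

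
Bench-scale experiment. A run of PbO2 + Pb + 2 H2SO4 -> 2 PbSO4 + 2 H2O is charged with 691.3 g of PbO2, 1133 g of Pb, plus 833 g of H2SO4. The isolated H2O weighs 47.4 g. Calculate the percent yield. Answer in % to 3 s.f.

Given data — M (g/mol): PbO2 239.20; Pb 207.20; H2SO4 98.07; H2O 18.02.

45.5 %

n(PbO2) = 691.3 / 239.20 = 2.890 mol
n(Pb) = 1133 / 207.20 = 5.468 mol
n(H2SO4) = 833.0 / 98.07 = 8.494 mol
n/ν for PbO2 = 2.890/1 = 2.890
n/ν for Pb = 5.468/1 = 5.468
n/ν for H2SO4 = 8.494/2 = 4.247
Smallest n/ν is PbO2 → limiting reagent.
theoretical n(H2O) = (2/1) × 2.890 = 5.780 mol → 104.2 g
% yield = 47.4 / 104.2 × 100 = 45.49 %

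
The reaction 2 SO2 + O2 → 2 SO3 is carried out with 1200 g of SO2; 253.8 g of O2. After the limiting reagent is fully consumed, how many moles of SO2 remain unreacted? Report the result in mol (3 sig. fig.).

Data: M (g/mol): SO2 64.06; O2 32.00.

2.87 mol

n(SO2) = 1200 / 64.06 = 18.73 mol
n(O2) = 253.8 / 32.00 = 7.931 mol
n/ν for SO2 = 18.73/2 = 9.365
n/ν for O2 = 7.931/1 = 7.931
Smallest n/ν is O2 → limiting reagent.
SO2 consumed = (2/1) × 7.931 = 15.86 mol
SO2 remaining = 18.73 − 15.86 = 2.870 mol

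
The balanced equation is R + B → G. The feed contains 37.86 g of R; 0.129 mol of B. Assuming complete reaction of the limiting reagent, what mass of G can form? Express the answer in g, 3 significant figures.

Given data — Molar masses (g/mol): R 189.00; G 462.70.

n(R) = 37.86 / 189.00 = 0.2003 mol
n(B) = 0.1290 mol
n/ν for R = 0.2003/1 = 0.2003
n/ν for B = 0.1290/1 = 0.1290
Smallest n/ν is B → limiting reagent.
n(G) = (1/1) × 0.1290 = 0.1290 mol
mass = 0.1290 × 462.70 = 59.69 g

59.7 g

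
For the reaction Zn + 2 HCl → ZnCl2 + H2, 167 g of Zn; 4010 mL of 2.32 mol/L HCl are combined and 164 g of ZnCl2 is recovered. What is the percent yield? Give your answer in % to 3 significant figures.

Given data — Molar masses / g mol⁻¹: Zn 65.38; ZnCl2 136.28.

47.1 %

n(Zn) = 167.0 / 65.38 = 2.554 mol
n(HCl) = 2.32 × 4010/1000 = 9.303 mol
n/ν for Zn = 2.554/1 = 2.554
n/ν for HCl = 9.303/2 = 4.652
Smallest n/ν is Zn → limiting reagent.
theoretical n(ZnCl2) = (1/1) × 2.554 = 2.554 mol → 348.1 g
% yield = 164 / 348.1 × 100 = 47.11 %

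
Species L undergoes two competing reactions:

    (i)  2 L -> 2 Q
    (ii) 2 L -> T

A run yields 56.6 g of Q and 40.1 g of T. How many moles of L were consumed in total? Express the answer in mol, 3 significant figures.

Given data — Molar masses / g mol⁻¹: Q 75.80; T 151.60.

n(Q) = 56.6 / 75.80 = 0.7467 mol
n(T) = 40.1 / 151.60 = 0.2645 mol
n(L) via (i) = (2/2)×0.7467 = 0.7467 mol
n(L) via (ii) = (2/1)×0.2645 = 0.5290 mol
total n(L) = 0.7467 + 0.5290 = 1.276 mol

1.28 mol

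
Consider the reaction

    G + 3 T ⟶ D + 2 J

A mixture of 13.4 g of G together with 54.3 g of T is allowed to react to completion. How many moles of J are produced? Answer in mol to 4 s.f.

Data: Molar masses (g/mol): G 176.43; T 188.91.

0.1519 mol

n(G) = 13.40 / 176.43 = 0.07595 mol
n(T) = 54.30 / 188.91 = 0.2874 mol
n/ν for G = 0.07595/1 = 0.07595
n/ν for T = 0.2874/3 = 0.09580
Smallest n/ν is G → limiting reagent.
n(J) = (2/1) × 0.07595 = 0.1519 mol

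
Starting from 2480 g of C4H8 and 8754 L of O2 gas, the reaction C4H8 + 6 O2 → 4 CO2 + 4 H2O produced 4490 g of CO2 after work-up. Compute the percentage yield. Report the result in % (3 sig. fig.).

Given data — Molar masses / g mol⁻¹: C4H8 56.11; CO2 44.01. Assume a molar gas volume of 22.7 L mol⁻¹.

n(C4H8) = 2480 / 56.11 = 44.20 mol
n(O2) = 8754 / 22.7 = 385.6 mol
n/ν for C4H8 = 44.20/1 = 44.20
n/ν for O2 = 385.6/6 = 64.27
Smallest n/ν is C4H8 → limiting reagent.
theoretical n(CO2) = (4/1) × 44.20 = 176.8 mol → 7781 g
% yield = 4490 / 7781 × 100 = 57.70 %

57.7 %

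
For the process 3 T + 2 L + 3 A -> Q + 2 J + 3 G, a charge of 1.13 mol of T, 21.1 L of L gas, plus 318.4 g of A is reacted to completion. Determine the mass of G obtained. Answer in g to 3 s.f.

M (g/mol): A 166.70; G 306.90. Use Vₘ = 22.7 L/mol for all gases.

n(T) = 1.130 mol
n(L) = 21.10 / 22.7 = 0.9295 mol
n(A) = 318.4 / 166.70 = 1.910 mol
n/ν for T = 1.130/3 = 0.3767
n/ν for L = 0.9295/2 = 0.4648
n/ν for A = 1.910/3 = 0.6367
Smallest n/ν is T → limiting reagent.
n(G) = (3/3) × 1.130 = 1.130 mol
mass = 1.130 × 306.90 = 346.8 g

347 g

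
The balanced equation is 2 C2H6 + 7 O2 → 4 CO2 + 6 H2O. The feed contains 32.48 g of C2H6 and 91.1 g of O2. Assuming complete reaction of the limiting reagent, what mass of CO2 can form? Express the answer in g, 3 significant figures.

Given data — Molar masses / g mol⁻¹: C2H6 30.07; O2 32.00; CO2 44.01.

71.6 g

n(C2H6) = 32.48 / 30.07 = 1.080 mol
n(O2) = 91.10 / 32.00 = 2.847 mol
n/ν → C2H6: 0.5400, O2: 0.4067; O2 is limiting.
n(CO2) = (4/7) × 2.847 = 1.627 mol
mass = 1.627 × 44.01 = 71.60 g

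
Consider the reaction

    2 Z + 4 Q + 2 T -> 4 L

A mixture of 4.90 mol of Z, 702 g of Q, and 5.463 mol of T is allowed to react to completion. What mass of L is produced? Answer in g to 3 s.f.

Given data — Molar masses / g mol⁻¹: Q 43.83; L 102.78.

n(Z) = 4.900 mol
n(Q) = 702.0 / 43.83 = 16.02 mol
n(T) = 5.463 mol
n/ν for Z = 4.900/2 = 2.450
n/ν for Q = 16.02/4 = 4.005
n/ν for T = 5.463/2 = 2.732
Smallest n/ν is Z → limiting reagent.
n(L) = (4/2) × 4.900 = 9.800 mol
mass = 9.800 × 102.78 = 1007 g

1010 g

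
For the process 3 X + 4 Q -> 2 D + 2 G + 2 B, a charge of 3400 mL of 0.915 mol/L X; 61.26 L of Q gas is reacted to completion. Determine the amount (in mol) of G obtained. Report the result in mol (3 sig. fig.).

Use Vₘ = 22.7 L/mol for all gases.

n(X) = 0.915 × 3400/1000 = 3.111 mol
n(Q) = 61.26 / 22.7 = 2.699 mol
n/ν for X = 3.111/3 = 1.037
n/ν for Q = 2.699/4 = 0.6748
Smallest n/ν is Q → limiting reagent.
n(G) = (2/4) × 2.699 = 1.350 mol

1.35 mol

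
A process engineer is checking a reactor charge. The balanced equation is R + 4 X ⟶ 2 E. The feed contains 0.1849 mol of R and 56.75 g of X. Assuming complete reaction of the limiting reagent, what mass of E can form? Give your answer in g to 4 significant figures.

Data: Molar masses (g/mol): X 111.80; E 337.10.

85.56 g

n(R) = 0.1849 mol
n(X) = 56.75 / 111.80 = 0.5076 mol
n/ν → R: 0.1849, X: 0.1269; X is limiting.
n(E) = (2/4) × 0.5076 = 0.2538 mol
mass = 0.2538 × 337.10 = 85.56 g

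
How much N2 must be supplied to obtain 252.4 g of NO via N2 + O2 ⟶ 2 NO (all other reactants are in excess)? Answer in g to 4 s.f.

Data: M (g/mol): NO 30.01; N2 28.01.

n(NO) = 252.4 / 30.01 = 8.411 mol
n(N2) = (1/2) × 8.411 = 4.206 mol
mass = 4.206 × 28.01 = 117.8 g

117.8 g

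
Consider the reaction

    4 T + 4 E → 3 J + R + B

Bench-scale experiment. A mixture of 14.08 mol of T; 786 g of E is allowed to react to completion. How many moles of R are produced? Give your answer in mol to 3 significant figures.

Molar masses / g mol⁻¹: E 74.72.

2.63 mol

n(T) = 14.08 mol
n(E) = 786.0 / 74.72 = 10.52 mol
n/ν → T: 3.520, E: 2.630; E is limiting.
n(R) = (1/4) × 10.52 = 2.630 mol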